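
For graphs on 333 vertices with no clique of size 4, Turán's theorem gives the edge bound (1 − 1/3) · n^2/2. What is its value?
Turán density bound = (2/3) · 333^2/2 = 36963

Turán's theorem: ex(n, K_{r+1}) is achieved by the complete r-partite Turán graph T(n, r) with parts as balanced as possible, and is at most (1 − 1/r) · n^2/2. For r = 3, n = 333: the density bound is (2/3) · 110889/2 = 36963. Since 3 ∣ 333, the Turán graph T(333, 3) has parts of equal size 111, and its edge count e(T(333, 3)) = 36963 attains the density bound exactly.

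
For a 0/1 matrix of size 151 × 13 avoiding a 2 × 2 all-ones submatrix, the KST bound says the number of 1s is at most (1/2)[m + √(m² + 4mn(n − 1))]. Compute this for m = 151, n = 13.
z(151, 13; 2, 2) ≤ (1/2)[151 + √(151² + 4·151·13·12)] = (1/2)[151 + √117025] = 246.5446

Kővári–Sós–Turán: let r_1, ..., r_151 be the row sums and z = Σ r_i the total number of 1s. Each pair of columns can share at most one row with both entries 1 (else a 2×2 all-ones block appears), so Σ_i C(r_i, 2) ≤ C(13, 2) = 78. By convexity Σ_i C(r_i, 2) ≥ 151·C(z/151, 2) = z(z − 151)/(2·151), giving z² − 151z − 151·13·12 ≤ 0 and hence z ≤ (1/2)[151 + √(22801 + 4·23556)] = (1/2)[151 + √117025] ≈ (1/2)(151 + 342.0892) = 246.5446.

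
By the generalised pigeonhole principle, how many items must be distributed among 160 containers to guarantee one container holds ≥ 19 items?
n = (19 − 1)·160 + 1 = 2881

By the generalised pigeonhole principle, to guarantee some box contains ≥ r objects we need more than (r − 1) · k objects total. Threshold: n = (r − 1) · k + 1. With r = 19 and k = 160: n = 18 · 160 + 1 = 2880 + 1 = 2881. For n = 2880 = 18 · 160, we can put exactly 18 objects in every box, avoiding 19 in any single one — so 2881 is tight.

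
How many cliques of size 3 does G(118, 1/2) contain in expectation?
E[# K_3] = C(118, 3) · (1/2)^C(3, 2) = 266916 / 2^3 = 66729/2 = 33364.5

For each 3-subset S of vertices (there are C(118, 3) = 266916 such S), let X_S = 1 if S induces a K_3 (all C(3, 2) = 3 edges present). Then P(X_S = 1) = (1/2)^3 = 1/8. By linearity of expectation, E[# K_3] = C(118, 3) · (1/2)^3 = 266916 / 8 = 66729/2 = 33364.5.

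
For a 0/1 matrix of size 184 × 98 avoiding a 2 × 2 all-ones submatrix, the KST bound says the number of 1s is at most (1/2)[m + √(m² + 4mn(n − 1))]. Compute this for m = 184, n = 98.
z(184, 98; 2, 2) ≤ (1/2)[184 + √(184² + 4·184·98·97)] = (1/2)[184 + √7030272] = 1417.733

Kővári–Sós–Turán: let r_1, ..., r_184 be the row sums and z = Σ r_i the total number of 1s. Each pair of columns can share at most one row with both entries 1 (else a 2×2 all-ones block appears), so Σ_i C(r_i, 2) ≤ C(98, 2) = 4753. By convexity Σ_i C(r_i, 2) ≥ 184·C(z/184, 2) = z(z − 184)/(2·184), giving z² − 184z − 184·98·97 ≤ 0 and hence z ≤ (1/2)[184 + √(33856 + 4·1749104)] = (1/2)[184 + √7030272] ≈ (1/2)(184 + 2651.466) = 1417.733.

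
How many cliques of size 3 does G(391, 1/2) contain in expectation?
E[# K_3] = C(391, 3) · (1/2)^C(3, 2) = 9886435 / 2^3 = 1235804.375

For each 3-subset S of vertices (there are C(391, 3) = 9886435 such S), let X_S = 1 if S induces a K_3 (all C(3, 2) = 3 edges present). Then P(X_S = 1) = (1/2)^3 = 1/8. By linearity of expectation, E[# K_3] = C(391, 3) · (1/2)^3 = 9886435 / 8 = 1235804.375.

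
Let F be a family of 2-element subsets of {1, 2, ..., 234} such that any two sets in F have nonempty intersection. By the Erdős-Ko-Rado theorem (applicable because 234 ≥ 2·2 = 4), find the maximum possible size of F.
max |F| = C(233, 1) = 233

Erdős-Ko-Rado (1961): when n ≥ 2k, max |F| = C(n−1, k−1). The bound is attained by the star {A : i ∈ A} for any fixed i ∈ [n]. Here C(234−1, 2−1) = C(233, 1) = 233.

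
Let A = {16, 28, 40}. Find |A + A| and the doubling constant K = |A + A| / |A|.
K = |A + A| / |A| = 5/3

Enumerate A + A = {a + b : a, b ∈ A}. With |A| = 3, there are |A|^2 = 9 ordered sum pairs; collecting distinct values, A + A = {32, 44, 56, 68, 80}, so |A + A| = 5. Thus K = 5/3. Here |A + A| = 2|A| − 1 = 5, the minimum possible — so K = 5/3 is minimal, which holds iff A is an arithmetic progression.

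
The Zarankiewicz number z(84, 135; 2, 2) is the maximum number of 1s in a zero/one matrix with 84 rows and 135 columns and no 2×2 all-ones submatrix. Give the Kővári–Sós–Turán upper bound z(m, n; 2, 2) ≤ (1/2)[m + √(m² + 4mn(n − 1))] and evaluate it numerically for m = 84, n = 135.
z(84, 135; 2, 2) ≤ (1/2)[84 + √(84² + 4·84·135·134)] = (1/2)[84 + √6085296] = 1275.4196

Kővári–Sós–Turán: let r_1, ..., r_84 be the row sums and z = Σ r_i the total number of 1s. Each pair of columns can share at most one row with both entries 1 (else a 2×2 all-ones block appears), so Σ_i C(r_i, 2) ≤ C(135, 2) = 9045. By convexity Σ_i C(r_i, 2) ≥ 84·C(z/84, 2) = z(z − 84)/(2·84), giving z² − 84z − 84·135·134 ≤ 0 and hence z ≤ (1/2)[84 + √(7056 + 4·1519560)] = (1/2)[84 + √6085296] ≈ (1/2)(84 + 2466.8393) = 1275.4196.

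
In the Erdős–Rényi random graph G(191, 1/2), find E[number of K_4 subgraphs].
E[# K_4] = C(191, 4) · (1/2)^C(4, 2) = 53727345 / 2^6 = 839489.765625

For each 4-subset S of vertices (there are C(191, 4) = 53727345 such S), let X_S = 1 if S induces a K_4 (all C(4, 2) = 6 edges present). Then P(X_S = 1) = (1/2)^6 = 1/64. By linearity of expectation, E[# K_4] = C(191, 4) · (1/2)^6 = 53727345 / 64 = 839489.765625.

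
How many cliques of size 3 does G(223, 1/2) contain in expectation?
E[# K_3] = C(223, 3) · (1/2)^C(3, 2) = 1823471 / 2^3 = 227933.875

For each 3-subset S of vertices (there are C(223, 3) = 1823471 such S), let X_S = 1 if S induces a K_3 (all C(3, 2) = 3 edges present). Then P(X_S = 1) = (1/2)^3 = 1/8. By linearity of expectation, E[# K_3] = C(223, 3) · (1/2)^3 = 1823471 / 8 = 227933.875.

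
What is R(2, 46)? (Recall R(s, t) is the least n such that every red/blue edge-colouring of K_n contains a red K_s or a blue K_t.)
R(2, 46) = 46

R(2, k) = k for all k ≥ 2: in a 2-colouring of K_k, either some edge is red (a red K_2) or all edges are blue (a blue K_k). And K_{45} coloured all-blue has no blue K_46, so R(2, 46) > 45. Hence R(2, 46) = 46.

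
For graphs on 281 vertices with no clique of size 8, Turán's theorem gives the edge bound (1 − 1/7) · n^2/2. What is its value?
Turán density bound = (6/7) · 281^2/2 = 236883/7 ≈ 33840.4286

Turán's theorem: ex(n, K_{r+1}) is achieved by the complete r-partite Turán graph T(n, r) with parts as balanced as possible, and is at most (1 − 1/r) · n^2/2. For r = 7, n = 281: the density bound is (6/7) · 78961/2 = 236883/7 ≈ 33840.4286. The integer-valued extremum is e(T(281, 7)) = 33840, which is strictly less than the density bound 236883/7 since 7 ∤ 281 (the parts of T(281, 7) cannot all be equal).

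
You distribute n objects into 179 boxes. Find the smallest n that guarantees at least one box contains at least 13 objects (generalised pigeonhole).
n = (13 − 1)·179 + 1 = 2149

By the generalised pigeonhole principle, to guarantee some box contains ≥ r objects we need more than (r − 1) · k objects total. Threshold: n = (r − 1) · k + 1. With r = 13 and k = 179: n = 12 · 179 + 1 = 2148 + 1 = 2149. For n = 2148 = 12 · 179, we can put exactly 12 objects in every box, avoiding 13 in any single one — so 2149 is tight.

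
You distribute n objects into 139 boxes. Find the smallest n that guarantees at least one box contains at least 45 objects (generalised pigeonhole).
n = (45 − 1)·139 + 1 = 6117

By the generalised pigeonhole principle, to guarantee some box contains ≥ r objects we need more than (r − 1) · k objects total. Threshold: n = (r − 1) · k + 1. With r = 45 and k = 139: n = 44 · 139 + 1 = 6116 + 1 = 6117. For n = 6116 = 44 · 139, we can put exactly 44 objects in every box, avoiding 45 in any single one — so 6117 is tight.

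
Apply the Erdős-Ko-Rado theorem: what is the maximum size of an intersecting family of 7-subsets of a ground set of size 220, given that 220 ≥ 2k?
max |F| = C(219, 6) = 142999273242

The Erdős-Ko-Rado theorem states: for n ≥ 2k, an intersecting family of k-subsets of an n-element set has size at most C(n − 1, k − 1), with equality for 'star' families {A ⊆ [n] : |A| = k, i ∈ A} (fix an element i). For n = 220, k = 7: C(219, 6) = 142999273242.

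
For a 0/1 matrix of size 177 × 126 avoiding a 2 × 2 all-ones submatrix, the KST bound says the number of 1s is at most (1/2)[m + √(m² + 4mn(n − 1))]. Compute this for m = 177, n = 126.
z(177, 126; 2, 2) ≤ (1/2)[177 + √(177² + 4·177·126·125)] = (1/2)[177 + √11182329] = 1760.4995

Kővári–Sós–Turán: let r_1, ..., r_177 be the row sums and z = Σ r_i the total number of 1s. Each pair of columns can share at most one row with both entries 1 (else a 2×2 all-ones block appears), so Σ_i C(r_i, 2) ≤ C(126, 2) = 7875. By convexity Σ_i C(r_i, 2) ≥ 177·C(z/177, 2) = z(z − 177)/(2·177), giving z² − 177z − 177·126·125 ≤ 0 and hence z ≤ (1/2)[177 + √(31329 + 4·2787750)] = (1/2)[177 + √11182329] ≈ (1/2)(177 + 3343.999) = 1760.4995.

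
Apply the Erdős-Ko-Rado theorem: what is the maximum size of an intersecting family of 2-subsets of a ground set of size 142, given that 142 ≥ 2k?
max |F| = C(141, 1) = 141

Erdős-Ko-Rado (1961): when n ≥ 2k, max |F| = C(n−1, k−1). The bound is attained by the star {A : i ∈ A} for any fixed i ∈ [n]. Here C(142−1, 2−1) = C(141, 1) = 141.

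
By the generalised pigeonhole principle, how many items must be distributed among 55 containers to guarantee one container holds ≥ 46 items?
n = (46 − 1)·55 + 1 = 2476

By the generalised pigeonhole principle, to guarantee some box contains ≥ r objects we need more than (r − 1) · k objects total. Threshold: n = (r − 1) · k + 1. With r = 46 and k = 55: n = 45 · 55 + 1 = 2475 + 1 = 2476. For n = 2475 = 45 · 55, we can put exactly 45 objects in every box, avoiding 46 in any single one — so 2476 is tight.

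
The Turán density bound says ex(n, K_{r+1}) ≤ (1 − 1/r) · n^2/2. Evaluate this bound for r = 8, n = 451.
Turán density bound = (7/8) · 451^2/2 = 1423807/16 ≈ 88987.9375

Turán's theorem: ex(n, K_{r+1}) is achieved by the complete r-partite Turán graph T(n, r) with parts as balanced as possible, and is at most (1 − 1/r) · n^2/2. For r = 8, n = 451: the density bound is (7/8) · 203401/2 = 1423807/16 ≈ 88987.9375. The integer-valued extremum is e(T(451, 8)) = 88987, which is strictly less than the density bound 1423807/16 since 8 ∤ 451 (the parts of T(451, 8) cannot all be equal).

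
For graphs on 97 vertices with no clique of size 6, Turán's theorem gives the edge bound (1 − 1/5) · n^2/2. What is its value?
Turán density bound = (4/5) · 97^2/2 = 18818/5 ≈ 3763.6

Turán's theorem: ex(n, K_{r+1}) is achieved by the complete r-partite Turán graph T(n, r) with parts as balanced as possible, and is at most (1 − 1/r) · n^2/2. For r = 5, n = 97: the density bound is (4/5) · 9409/2 = 18818/5 ≈ 3763.6. The integer-valued extremum is e(T(97, 5)) = 3763, which is strictly less than the density bound 18818/5 since 5 ∤ 97 (the parts of T(97, 5) cannot all be equal).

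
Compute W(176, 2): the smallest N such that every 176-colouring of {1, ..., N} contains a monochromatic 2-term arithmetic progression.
W(176, 2) = 176 + 1 = 177

A 2-term AP is any pair of integers, so a monochromatic 2-AP exists iff some colour is used at least twice. With 176 colours, the colouring i ↦ i on {1, ..., 176} uses each colour once, avoiding any monochromatic pair, so W(176, 2) > 176. For {1, ..., 177}, pigeonhole forces two integers of the same colour, which form a monochromatic 2-AP. Hence W(176, 2) = 177.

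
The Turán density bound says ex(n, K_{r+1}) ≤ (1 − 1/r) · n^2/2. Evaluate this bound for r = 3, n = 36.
Turán density bound = (2/3) · 36^2/2 = 432

Turán's theorem: ex(n, K_{r+1}) is achieved by the complete r-partite Turán graph T(n, r) with parts as balanced as possible, and is at most (1 − 1/r) · n^2/2. For r = 3, n = 36: the density bound is (2/3) · 1296/2 = 432. Since 3 ∣ 36, the Turán graph T(36, 3) has parts of equal size 12, and its edge count e(T(36, 3)) = 432 attains the density bound exactly.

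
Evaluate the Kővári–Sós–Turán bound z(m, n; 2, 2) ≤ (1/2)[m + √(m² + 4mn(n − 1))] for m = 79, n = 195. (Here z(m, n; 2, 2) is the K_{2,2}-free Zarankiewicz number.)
z(79, 195; 2, 2) ≤ (1/2)[79 + √(79² + 4·79·195·194)] = (1/2)[79 + √11960521] = 1768.6993

Kővári–Sós–Turán: let r_1, ..., r_79 be the row sums and z = Σ r_i the total number of 1s. Each pair of columns can share at most one row with both entries 1 (else a 2×2 all-ones block appears), so Σ_i C(r_i, 2) ≤ C(195, 2) = 18915. By convexity Σ_i C(r_i, 2) ≥ 79·C(z/79, 2) = z(z − 79)/(2·79), giving z² − 79z − 79·195·194 ≤ 0 and hence z ≤ (1/2)[79 + √(6241 + 4·2988570)] = (1/2)[79 + √11960521] ≈ (1/2)(79 + 3458.3986) = 1768.6993.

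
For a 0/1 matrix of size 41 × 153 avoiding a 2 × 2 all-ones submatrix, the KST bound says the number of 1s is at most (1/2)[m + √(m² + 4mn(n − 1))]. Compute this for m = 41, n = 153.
z(41, 153; 2, 2) ≤ (1/2)[41 + √(41² + 4·41·153·152)] = (1/2)[41 + √3815665] = 997.1864

Kővári–Sós–Turán: let r_1, ..., r_41 be the row sums and z = Σ r_i the total number of 1s. Each pair of columns can share at most one row with both entries 1 (else a 2×2 all-ones block appears), so Σ_i C(r_i, 2) ≤ C(153, 2) = 11628. By convexity Σ_i C(r_i, 2) ≥ 41·C(z/41, 2) = z(z − 41)/(2·41), giving z² − 41z − 41·153·152 ≤ 0 and hence z ≤ (1/2)[41 + √(1681 + 4·953496)] = (1/2)[41 + √3815665] ≈ (1/2)(41 + 1953.3727) = 997.1864.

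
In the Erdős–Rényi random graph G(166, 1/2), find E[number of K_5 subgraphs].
E[# K_5] = C(166, 5) · (1/2)^C(5, 2) = 988455798 / 2^10 = 494227899/512 ≈ 965288.865234

For each 5-subset S of vertices (there are C(166, 5) = 988455798 such S), let X_S = 1 if S induces a K_5 (all C(5, 2) = 10 edges present). Then P(X_S = 1) = (1/2)^10 = 1/1024. By linearity of expectation, E[# K_5] = C(166, 5) · (1/2)^10 = 988455798 / 1024 = 494227899/512 ≈ 965288.865234.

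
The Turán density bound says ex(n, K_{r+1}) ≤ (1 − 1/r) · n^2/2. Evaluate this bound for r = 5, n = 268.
Turán density bound = (4/5) · 268^2/2 = 143648/5 ≈ 28729.6

Turán's theorem: ex(n, K_{r+1}) is achieved by the complete r-partite Turán graph T(n, r) with parts as balanced as possible, and is at most (1 − 1/r) · n^2/2. For r = 5, n = 268: the density bound is (4/5) · 71824/2 = 143648/5 ≈ 28729.6. The integer-valued extremum is e(T(268, 5)) = 28729, which is strictly less than the density bound 143648/5 since 5 ∤ 268 (the parts of T(268, 5) cannot all be equal).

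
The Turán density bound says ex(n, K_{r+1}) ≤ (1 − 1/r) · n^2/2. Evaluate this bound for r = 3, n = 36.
Turán density bound = (2/3) · 36^2/2 = 432

Turán's theorem: ex(n, K_{r+1}) is achieved by the complete r-partite Turán graph T(n, r) with parts as balanced as possible, and is at most (1 − 1/r) · n^2/2. For r = 3, n = 36: the density bound is (2/3) · 1296/2 = 432. Since 3 ∣ 36, the Turán graph T(36, 3) has parts of equal size 12, and its edge count e(T(36, 3)) = 432 attains the density bound exactly.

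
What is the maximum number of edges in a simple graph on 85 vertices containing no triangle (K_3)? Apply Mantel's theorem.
ex(85, K_3) = ⌊85^2/4⌋ = 1806

Mantel (1907): a triangle-free graph on n vertices has at most ⌊n^2/4⌋ edges, with equality for the complete bipartite graph K_{⌊n/2⌋, ⌈n/2⌉}. For n = 85: ⌊85^2/4⌋ = ⌊7225/4⌋ = 1806. The extremal graph is K_{42, 43}, which has 42·43 = 1806 edges.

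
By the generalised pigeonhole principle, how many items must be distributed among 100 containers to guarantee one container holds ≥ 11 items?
n = (11 − 1)·100 + 1 = 1001

By the generalised pigeonhole principle, to guarantee some box contains ≥ r objects we need more than (r − 1) · k objects total. Threshold: n = (r − 1) · k + 1. With r = 11 and k = 100: n = 10 · 100 + 1 = 1000 + 1 = 1001. For n = 1000 = 10 · 100, we can put exactly 10 objects in every box, avoiding 11 in any single one — so 1001 is tight.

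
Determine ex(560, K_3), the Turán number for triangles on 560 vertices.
ex(560, K_3) = ⌊560^2/4⌋ = 78400

Mantel (1907): a triangle-free graph on n vertices has at most ⌊n^2/4⌋ edges, with equality for the complete bipartite graph K_{⌊n/2⌋, ⌈n/2⌉}. For n = 560: ⌊560^2/4⌋ = ⌊313600/4⌋ = 78400. The extremal graph is K_{280, 280}, which has 280·280 = 78400 edges.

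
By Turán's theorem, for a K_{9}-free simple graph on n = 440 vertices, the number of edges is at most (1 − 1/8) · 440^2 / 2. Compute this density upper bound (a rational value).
Turán density bound = (7/8) · 440^2/2 = 84700

Turán's theorem: ex(n, K_{r+1}) is achieved by the complete r-partite Turán graph T(n, r) with parts as balanced as possible, and is at most (1 − 1/r) · n^2/2. For r = 8, n = 440: the density bound is (7/8) · 193600/2 = 84700. Since 8 ∣ 440, the Turán graph T(440, 8) has parts of equal size 55, and its edge count e(T(440, 8)) = 84700 attains the density bound exactly.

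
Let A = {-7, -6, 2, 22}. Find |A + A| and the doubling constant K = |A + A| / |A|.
K = |A + A| / |A| = 10/4 = 5/2

Enumerate A + A = {a + b : a, b ∈ A}. With |A| = 4, there are |A|^2 = 16 ordered sum pairs; collecting distinct values, A + A = {-14, -13, -12, -5, -4, 4, 15, 16, 24, 44}, so |A + A| = 10. Thus K = 10/4 = 5/2. For comparison, the minimum possible |A + A| over all 4-element sets is 2·4 − 1 = 7 (so min K = 7/4), attained only by arithmetic progressions.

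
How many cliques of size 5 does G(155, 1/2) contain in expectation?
E[# K_5] = C(155, 5) · (1/2)^C(5, 2) = 698526906 / 2^10 = 349263453/512 ≈ 682155.181641

For each 5-subset S of vertices (there are C(155, 5) = 698526906 such S), let X_S = 1 if S induces a K_5 (all C(5, 2) = 10 edges present). Then P(X_S = 1) = (1/2)^10 = 1/1024. By linearity of expectation, E[# K_5] = C(155, 5) · (1/2)^10 = 698526906 / 1024 = 349263453/512 ≈ 682155.181641.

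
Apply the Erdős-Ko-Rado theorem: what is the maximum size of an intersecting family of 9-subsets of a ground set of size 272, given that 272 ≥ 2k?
max |F| = C(271, 8) = 650043327026115

The Erdős-Ko-Rado theorem states: for n ≥ 2k, an intersecting family of k-subsets of an n-element set has size at most C(n − 1, k − 1), with equality for 'star' families {A ⊆ [n] : |A| = k, i ∈ A} (fix an element i). For n = 272, k = 9: C(271, 8) = 650043327026115.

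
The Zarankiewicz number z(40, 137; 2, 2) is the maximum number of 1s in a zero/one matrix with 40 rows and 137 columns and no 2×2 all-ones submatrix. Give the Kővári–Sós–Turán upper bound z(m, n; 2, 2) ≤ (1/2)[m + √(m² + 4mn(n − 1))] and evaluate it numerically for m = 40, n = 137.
z(40, 137; 2, 2) ≤ (1/2)[40 + √(40² + 4·40·137·136)] = (1/2)[40 + √2982720] = 883.5276

Kővári–Sós–Turán: let r_1, ..., r_40 be the row sums and z = Σ r_i the total number of 1s. Each pair of columns can share at most one row with both entries 1 (else a 2×2 all-ones block appears), so Σ_i C(r_i, 2) ≤ C(137, 2) = 9316. By convexity Σ_i C(r_i, 2) ≥ 40·C(z/40, 2) = z(z − 40)/(2·40), giving z² − 40z − 40·137·136 ≤ 0 and hence z ≤ (1/2)[40 + √(1600 + 4·745280)] = (1/2)[40 + √2982720] ≈ (1/2)(40 + 1727.0553) = 883.5276.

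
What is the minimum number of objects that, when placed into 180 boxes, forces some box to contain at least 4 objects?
n = (4 − 1)·180 + 1 = 541

By the generalised pigeonhole principle, to guarantee some box contains ≥ r objects we need more than (r − 1) · k objects total. Threshold: n = (r − 1) · k + 1. With r = 4 and k = 180: n = 3 · 180 + 1 = 540 + 1 = 541. For n = 540 = 3 · 180, we can put exactly 3 objects in every box, avoiding 4 in any single one — so 541 is tight.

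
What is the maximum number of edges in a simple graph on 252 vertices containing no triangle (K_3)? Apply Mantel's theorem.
ex(252, K_3) = ⌊252^2/4⌋ = 15876

Mantel (1907): a triangle-free graph on n vertices has at most ⌊n^2/4⌋ edges, with equality for the complete bipartite graph K_{⌊n/2⌋, ⌈n/2⌉}. For n = 252: ⌊252^2/4⌋ = ⌊63504/4⌋ = 15876. The extremal graph is K_{126, 126}, which has 126·126 = 15876 edges.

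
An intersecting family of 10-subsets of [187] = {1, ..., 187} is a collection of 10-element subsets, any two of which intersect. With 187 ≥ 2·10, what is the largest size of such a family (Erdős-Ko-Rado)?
max |F| = C(186, 9) = 603234336269630

Erdős-Ko-Rado (1961): when n ≥ 2k, max |F| = C(n−1, k−1). The bound is attained by the star {A : i ∈ A} for any fixed i ∈ [n]. Here C(187−1, 10−1) = C(186, 9) = 603234336269630.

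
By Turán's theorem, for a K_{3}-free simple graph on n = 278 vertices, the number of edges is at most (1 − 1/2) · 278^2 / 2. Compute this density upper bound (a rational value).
Turán density bound = (1/2) · 278^2/2 = 19321

Turán's theorem: ex(n, K_{r+1}) is achieved by the complete r-partite Turán graph T(n, r) with parts as balanced as possible, and is at most (1 − 1/r) · n^2/2. For r = 2, n = 278: the density bound is (1/2) · 77284/2 = 19321. Since 2 ∣ 278, the Turán graph T(278, 2) has parts of equal size 139, and its edge count e(T(278, 2)) = 19321 attains the density bound exactly.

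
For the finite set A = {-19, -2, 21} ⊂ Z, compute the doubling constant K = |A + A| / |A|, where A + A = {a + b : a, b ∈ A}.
K = |A + A| / |A| = 6/3 = 2

Enumerate A + A = {a + b : a, b ∈ A}. With |A| = 3, there are |A|^2 = 9 ordered sum pairs; collecting distinct values, A + A = {-38, -21, -4, 2, 19, 42}, so |A + A| = 6. Thus K = 6/3 = 2. For comparison, the minimum possible |A + A| over all 3-element sets is 2·3 − 1 = 5 (so min K = 5/3), attained only by arithmetic progressions.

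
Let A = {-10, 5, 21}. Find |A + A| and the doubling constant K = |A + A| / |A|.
K = |A + A| / |A| = 6/3 = 2

Enumerate A + A = {a + b : a, b ∈ A}. With |A| = 3, there are |A|^2 = 9 ordered sum pairs; collecting distinct values, A + A = {-20, -5, 10, 11, 26, 42}, so |A + A| = 6. Thus K = 6/3 = 2. For comparison, the minimum possible |A + A| over all 3-element sets is 2·3 − 1 = 5 (so min K = 5/3), attained only by arithmetic progressions.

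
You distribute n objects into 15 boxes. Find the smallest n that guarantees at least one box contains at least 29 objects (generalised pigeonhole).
n = (29 − 1)·15 + 1 = 421

By the generalised pigeonhole principle, to guarantee some box contains ≥ r objects we need more than (r − 1) · k objects total. Threshold: n = (r − 1) · k + 1. With r = 29 and k = 15: n = 28 · 15 + 1 = 420 + 1 = 421. For n = 420 = 28 · 15, we can put exactly 28 objects in every box, avoiding 29 in any single one — so 421 is tight.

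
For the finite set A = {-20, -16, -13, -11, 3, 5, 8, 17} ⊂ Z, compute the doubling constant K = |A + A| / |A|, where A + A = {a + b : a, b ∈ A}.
K = |A + A| / |A| = 32/8 = 4

Enumerate A + A = {a + b : a, b ∈ A}. With |A| = 8, there are |A|^2 = 64 ordered sum pairs; collecting distinct values, A + A = {-40, -36, -33, -32, -31, -29, -27, -26, -24, -22, -17, -15, -13, -12, -11, -10, -8, -6, -5, -3, 1, 4, 6, 8, 10, 11, 13, 16, 20, 22, 25, 34}, so |A + A| = 32. Thus K = 32/8 = 4. For comparison, the minimum possible |A + A| over all 8-element sets is 2·8 − 1 = 15 (so min K = 15/8), attained only by arithmetic progressions.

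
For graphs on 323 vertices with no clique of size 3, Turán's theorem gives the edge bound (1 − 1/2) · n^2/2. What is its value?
Turán density bound = (1/2) · 323^2/2 = 104329/4 ≈ 26082.25

Turán's theorem: ex(n, K_{r+1}) is achieved by the complete r-partite Turán graph T(n, r) with parts as balanced as possible, and is at most (1 − 1/r) · n^2/2. For r = 2, n = 323: the density bound is (1/2) · 104329/2 = 104329/4 ≈ 26082.25. The integer-valued extremum is e(T(323, 2)) = 26082, which is strictly less than the density bound 104329/4 since 2 ∤ 323 (the parts of T(323, 2) cannot all be equal).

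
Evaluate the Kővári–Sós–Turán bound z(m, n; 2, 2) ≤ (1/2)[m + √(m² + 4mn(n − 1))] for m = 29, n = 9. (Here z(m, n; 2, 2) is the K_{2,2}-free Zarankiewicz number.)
z(29, 9; 2, 2) ≤ (1/2)[29 + √(29² + 4·29·9·8)] = (1/2)[29 + √9193] = 62.4401

Kővári–Sós–Turán: let r_1, ..., r_29 be the row sums and z = Σ r_i the total number of 1s. Each pair of columns can share at most one row with both entries 1 (else a 2×2 all-ones block appears), so Σ_i C(r_i, 2) ≤ C(9, 2) = 36. By convexity Σ_i C(r_i, 2) ≥ 29·C(z/29, 2) = z(z − 29)/(2·29), giving z² − 29z − 29·9·8 ≤ 0 and hence z ≤ (1/2)[29 + √(841 + 4·2088)] = (1/2)[29 + √9193] ≈ (1/2)(29 + 95.8801) = 62.4401.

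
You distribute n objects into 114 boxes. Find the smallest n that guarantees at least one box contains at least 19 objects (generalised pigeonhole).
n = (19 − 1)·114 + 1 = 2053

By the generalised pigeonhole principle, to guarantee some box contains ≥ r objects we need more than (r − 1) · k objects total. Threshold: n = (r − 1) · k + 1. With r = 19 and k = 114: n = 18 · 114 + 1 = 2052 + 1 = 2053. For n = 2052 = 18 · 114, we can put exactly 18 objects in every box, avoiding 19 in any single one — so 2053 is tight.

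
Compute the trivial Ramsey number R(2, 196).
R(2, 196) = 196

R(2, k) = k for all k ≥ 2: in a 2-colouring of K_k, either some edge is red (a red K_2) or all edges are blue (a blue K_k). And K_{195} coloured all-blue has no blue K_196, so R(2, 196) > 195. Hence R(2, 196) = 196.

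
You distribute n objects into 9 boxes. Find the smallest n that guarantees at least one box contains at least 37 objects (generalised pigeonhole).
n = (37 − 1)·9 + 1 = 325

By the generalised pigeonhole principle, to guarantee some box contains ≥ r objects we need more than (r − 1) · k objects total. Threshold: n = (r − 1) · k + 1. With r = 37 and k = 9: n = 36 · 9 + 1 = 324 + 1 = 325. For n = 324 = 36 · 9, we can put exactly 36 objects in every box, avoiding 37 in any single one — so 325 is tight.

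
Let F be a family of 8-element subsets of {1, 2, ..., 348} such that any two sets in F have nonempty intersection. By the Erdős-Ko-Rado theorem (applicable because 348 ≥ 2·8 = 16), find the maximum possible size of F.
max |F| = C(347, 7) = 113090774900334

Erdős-Ko-Rado (1961): when n ≥ 2k, max |F| = C(n−1, k−1). The bound is attained by the star {A : i ∈ A} for any fixed i ∈ [n]. Here C(348−1, 8−1) = C(347, 7) = 113090774900334.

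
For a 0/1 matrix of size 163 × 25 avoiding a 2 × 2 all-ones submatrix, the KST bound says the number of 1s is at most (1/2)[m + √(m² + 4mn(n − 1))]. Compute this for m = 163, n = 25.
z(163, 25; 2, 2) ≤ (1/2)[163 + √(163² + 4·163·25·24)] = (1/2)[163 + √417769] = 404.6753

Kővári–Sós–Turán: let r_1, ..., r_163 be the row sums and z = Σ r_i the total number of 1s. Each pair of columns can share at most one row with both entries 1 (else a 2×2 all-ones block appears), so Σ_i C(r_i, 2) ≤ C(25, 2) = 300. By convexity Σ_i C(r_i, 2) ≥ 163·C(z/163, 2) = z(z − 163)/(2·163), giving z² − 163z − 163·25·24 ≤ 0 and hence z ≤ (1/2)[163 + √(26569 + 4·97800)] = (1/2)[163 + √417769] ≈ (1/2)(163 + 646.3505) = 404.6753.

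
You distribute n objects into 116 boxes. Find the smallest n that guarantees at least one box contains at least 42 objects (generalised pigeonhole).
n = (42 − 1)·116 + 1 = 4757

By the generalised pigeonhole principle, to guarantee some box contains ≥ r objects we need more than (r − 1) · k objects total. Threshold: n = (r − 1) · k + 1. With r = 42 and k = 116: n = 41 · 116 + 1 = 4756 + 1 = 4757. For n = 4756 = 41 · 116, we can put exactly 41 objects in every box, avoiding 42 in any single one — so 4757 is tight.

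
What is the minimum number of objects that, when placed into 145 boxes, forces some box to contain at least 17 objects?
n = (17 − 1)·145 + 1 = 2321

By the generalised pigeonhole principle, to guarantee some box contains ≥ r objects we need more than (r − 1) · k objects total. Threshold: n = (r − 1) · k + 1. With r = 17 and k = 145: n = 16 · 145 + 1 = 2320 + 1 = 2321. For n = 2320 = 16 · 145, we can put exactly 16 objects in every box, avoiding 17 in any single one — so 2321 is tight.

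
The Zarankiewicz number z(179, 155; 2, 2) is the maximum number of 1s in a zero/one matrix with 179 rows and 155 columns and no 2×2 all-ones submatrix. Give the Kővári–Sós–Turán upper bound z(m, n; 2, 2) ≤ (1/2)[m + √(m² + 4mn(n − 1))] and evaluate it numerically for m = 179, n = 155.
z(179, 155; 2, 2) ≤ (1/2)[179 + √(179² + 4·179·155·154)] = (1/2)[179 + √17122961] = 2158.495

Kővári–Sós–Turán: let r_1, ..., r_179 be the row sums and z = Σ r_i the total number of 1s. Each pair of columns can share at most one row with both entries 1 (else a 2×2 all-ones block appears), so Σ_i C(r_i, 2) ≤ C(155, 2) = 11935. By convexity Σ_i C(r_i, 2) ≥ 179·C(z/179, 2) = z(z − 179)/(2·179), giving z² − 179z − 179·155·154 ≤ 0 and hence z ≤ (1/2)[179 + √(32041 + 4·4272730)] = (1/2)[179 + √17122961] ≈ (1/2)(179 + 4137.99) = 2158.495.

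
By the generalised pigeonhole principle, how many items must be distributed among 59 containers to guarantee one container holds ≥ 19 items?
n = (19 − 1)·59 + 1 = 1063

By the generalised pigeonhole principle, to guarantee some box contains ≥ r objects we need more than (r − 1) · k objects total. Threshold: n = (r − 1) · k + 1. With r = 19 and k = 59: n = 18 · 59 + 1 = 1062 + 1 = 1063. For n = 1062 = 18 · 59, we can put exactly 18 objects in every box, avoiding 19 in any single one — so 1063 is tight.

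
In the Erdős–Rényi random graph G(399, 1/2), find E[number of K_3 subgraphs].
E[# K_3] = C(399, 3) · (1/2)^C(3, 2) = 10507399 / 2^3 = 1313424.875

For each 3-subset S of vertices (there are C(399, 3) = 10507399 such S), let X_S = 1 if S induces a K_3 (all C(3, 2) = 3 edges present). Then P(X_S = 1) = (1/2)^3 = 1/8. By linearity of expectation, E[# K_3] = C(399, 3) · (1/2)^3 = 10507399 / 8 = 1313424.875.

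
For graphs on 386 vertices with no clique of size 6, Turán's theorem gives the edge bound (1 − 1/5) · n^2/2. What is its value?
Turán density bound = (4/5) · 386^2/2 = 297992/5 ≈ 59598.4

Turán's theorem: ex(n, K_{r+1}) is achieved by the complete r-partite Turán graph T(n, r) with parts as balanced as possible, and is at most (1 − 1/r) · n^2/2. For r = 5, n = 386: the density bound is (4/5) · 148996/2 = 297992/5 ≈ 59598.4. The integer-valued extremum is e(T(386, 5)) = 59598, which is strictly less than the density bound 297992/5 since 5 ∤ 386 (the parts of T(386, 5) cannot all be equal).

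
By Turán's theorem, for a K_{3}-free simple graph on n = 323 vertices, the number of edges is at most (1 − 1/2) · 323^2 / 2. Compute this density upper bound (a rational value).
Turán density bound = (1/2) · 323^2/2 = 104329/4 ≈ 26082.25

Turán's theorem: ex(n, K_{r+1}) is achieved by the complete r-partite Turán graph T(n, r) with parts as balanced as possible, and is at most (1 − 1/r) · n^2/2. For r = 2, n = 323: the density bound is (1/2) · 104329/2 = 104329/4 ≈ 26082.25. The integer-valued extremum is e(T(323, 2)) = 26082, which is strictly less than the density bound 104329/4 since 2 ∤ 323 (the parts of T(323, 2) cannot all be equal).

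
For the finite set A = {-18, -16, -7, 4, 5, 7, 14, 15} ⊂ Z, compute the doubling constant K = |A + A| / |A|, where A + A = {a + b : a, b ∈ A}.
K = |A + A| / |A| = 30/8 = 15/4

Enumerate A + A = {a + b : a, b ∈ A}. With |A| = 8, there are |A|^2 = 64 ordered sum pairs; collecting distinct values, A + A = {-36, -34, -32, -25, -23, -14, -13, -12, -11, -9, -4, -3, -2, -1, 0, 7, 8, 9, 10, 11, 12, 14, 18, 19, 20, 21, 22, 28, 29, 30}, so |A + A| = 30. Thus K = 30/8 = 15/4. For comparison, the minimum possible |A + A| over all 8-element sets is 2·8 − 1 = 15 (so min K = 15/8), attained only by arithmetic progressions.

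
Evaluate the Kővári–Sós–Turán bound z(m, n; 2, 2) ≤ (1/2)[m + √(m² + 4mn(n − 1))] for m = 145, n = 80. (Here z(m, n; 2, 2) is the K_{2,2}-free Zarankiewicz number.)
z(145, 80; 2, 2) ≤ (1/2)[145 + √(145² + 4·145·80·79)] = (1/2)[145 + √3686625] = 1032.5293

Kővári–Sós–Turán: let r_1, ..., r_145 be the row sums and z = Σ r_i the total number of 1s. Each pair of columns can share at most one row with both entries 1 (else a 2×2 all-ones block appears), so Σ_i C(r_i, 2) ≤ C(80, 2) = 3160. By convexity Σ_i C(r_i, 2) ≥ 145·C(z/145, 2) = z(z − 145)/(2·145), giving z² − 145z − 145·80·79 ≤ 0 and hence z ≤ (1/2)[145 + √(21025 + 4·916400)] = (1/2)[145 + √3686625] ≈ (1/2)(145 + 1920.0586) = 1032.5293.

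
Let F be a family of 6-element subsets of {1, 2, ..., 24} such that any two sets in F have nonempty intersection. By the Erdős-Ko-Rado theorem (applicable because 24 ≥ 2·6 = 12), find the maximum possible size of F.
max |F| = C(23, 5) = 33649

The Erdős-Ko-Rado theorem states: for n ≥ 2k, an intersecting family of k-subsets of an n-element set has size at most C(n − 1, k − 1), with equality for 'star' families {A ⊆ [n] : |A| = k, i ∈ A} (fix an element i). For n = 24, k = 6: C(23, 5) = 33649.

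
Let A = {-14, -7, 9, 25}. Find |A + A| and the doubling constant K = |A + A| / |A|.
K = |A + A| / |A| = 9/4

Enumerate A + A = {a + b : a, b ∈ A}. With |A| = 4, there are |A|^2 = 16 ordered sum pairs; collecting distinct values, A + A = {-28, -21, -14, -5, 2, 11, 18, 34, 50}, so |A + A| = 9. Thus K = 9/4. For comparison, the minimum possible |A + A| over all 4-element sets is 2·4 − 1 = 7 (so min K = 7/4), attained only by arithmetic progressions.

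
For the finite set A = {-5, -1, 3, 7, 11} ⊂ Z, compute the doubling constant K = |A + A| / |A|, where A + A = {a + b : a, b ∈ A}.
K = |A + A| / |A| = 9/5

Enumerate A + A = {a + b : a, b ∈ A}. With |A| = 5, there are |A|^2 = 25 ordered sum pairs; collecting distinct values, A + A = {-10, -6, -2, 2, 6, 10, 14, 18, 22}, so |A + A| = 9. Thus K = 9/5. Here |A + A| = 2|A| − 1 = 9, the minimum possible — so K = 9/5 is minimal, which holds iff A is an arithmetic progression.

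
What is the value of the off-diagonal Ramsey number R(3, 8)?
R(3, 8) = 28

Lower bound: an explicit 2-colouring of K_{27} (typically a Paley-type or other structured construction) avoids a red K_3 and a blue K_8, showing R(3, 8) > 27.
Upper bound: the simple Erdős–Szekeres recurrence only gives R(3, 8) ≤ 31; the tight bound R(3, 8) ≤ 28 requires a sharper case analysis (or computer search) of 2-colourings of K_{28}.
Hence R(3, 8) = 28.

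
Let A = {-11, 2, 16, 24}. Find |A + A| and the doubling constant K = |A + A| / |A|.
K = |A + A| / |A| = 10/4 = 5/2

Enumerate A + A = {a + b : a, b ∈ A}. With |A| = 4, there are |A|^2 = 16 ordered sum pairs; collecting distinct values, A + A = {-22, -9, 4, 5, 13, 18, 26, 32, 40, 48}, so |A + A| = 10. Thus K = 10/4 = 5/2. For comparison, the minimum possible |A + A| over all 4-element sets is 2·4 − 1 = 7 (so min K = 7/4), attained only by arithmetic progressions.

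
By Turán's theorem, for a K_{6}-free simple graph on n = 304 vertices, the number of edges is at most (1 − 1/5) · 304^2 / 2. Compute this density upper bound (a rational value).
Turán density bound = (4/5) · 304^2/2 = 184832/5 ≈ 36966.4

Turán's theorem: ex(n, K_{r+1}) is achieved by the complete r-partite Turán graph T(n, r) with parts as balanced as possible, and is at most (1 − 1/r) · n^2/2. For r = 5, n = 304: the density bound is (4/5) · 92416/2 = 184832/5 ≈ 36966.4. The integer-valued extremum is e(T(304, 5)) = 36966, which is strictly less than the density bound 184832/5 since 5 ∤ 304 (the parts of T(304, 5) cannot all be equal).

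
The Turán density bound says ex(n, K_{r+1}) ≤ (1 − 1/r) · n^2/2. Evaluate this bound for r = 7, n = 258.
Turán density bound = (6/7) · 258^2/2 = 199692/7 ≈ 28527.4286

Turán's theorem: ex(n, K_{r+1}) is achieved by the complete r-partite Turán graph T(n, r) with parts as balanced as possible, and is at most (1 − 1/r) · n^2/2. For r = 7, n = 258: the density bound is (6/7) · 66564/2 = 199692/7 ≈ 28527.4286. The integer-valued extremum is e(T(258, 7)) = 28527, which is strictly less than the density bound 199692/7 since 7 ∤ 258 (the parts of T(258, 7) cannot all be equal).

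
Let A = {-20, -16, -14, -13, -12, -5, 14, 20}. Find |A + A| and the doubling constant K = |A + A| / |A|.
K = |A + A| / |A| = 31/8

Enumerate A + A = {a + b : a, b ∈ A}. With |A| = 8, there are |A|^2 = 64 ordered sum pairs; collecting distinct values, A + A = {-40, -36, -34, -33, -32, -30, -29, -28, -27, -26, -25, -24, -21, -19, -18, -17, -10, -6, -2, 0, 1, 2, 4, 6, 7, 8, 9, 15, 28, 34, 40}, so |A + A| = 31. Thus K = 31/8. For comparison, the minimum possible |A + A| over all 8-element sets is 2·8 − 1 = 15 (so min K = 15/8), attained only by arithmetic progressions.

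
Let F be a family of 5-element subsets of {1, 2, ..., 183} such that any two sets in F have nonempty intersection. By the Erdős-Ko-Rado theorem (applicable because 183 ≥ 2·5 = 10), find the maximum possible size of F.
max |F| = C(182, 4) = 44224635

Erdős-Ko-Rado (1961): when n ≥ 2k, max |F| = C(n−1, k−1). The bound is attained by the star {A : i ∈ A} for any fixed i ∈ [n]. Here C(183−1, 5−1) = C(182, 4) = 44224635.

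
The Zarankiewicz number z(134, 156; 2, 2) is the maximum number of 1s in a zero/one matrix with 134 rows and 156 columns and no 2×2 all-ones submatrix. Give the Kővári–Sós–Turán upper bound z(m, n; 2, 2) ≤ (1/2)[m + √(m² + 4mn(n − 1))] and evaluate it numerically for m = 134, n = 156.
z(134, 156; 2, 2) ≤ (1/2)[134 + √(134² + 4·134·156·155)] = (1/2)[134 + √12978436] = 1868.2798

Kővári–Sós–Turán: let r_1, ..., r_134 be the row sums and z = Σ r_i the total number of 1s. Each pair of columns can share at most one row with both entries 1 (else a 2×2 all-ones block appears), so Σ_i C(r_i, 2) ≤ C(156, 2) = 12090. By convexity Σ_i C(r_i, 2) ≥ 134·C(z/134, 2) = z(z − 134)/(2·134), giving z² − 134z − 134·156·155 ≤ 0 and hence z ≤ (1/2)[134 + √(17956 + 4·3240120)] = (1/2)[134 + √12978436] ≈ (1/2)(134 + 3602.5596) = 1868.2798.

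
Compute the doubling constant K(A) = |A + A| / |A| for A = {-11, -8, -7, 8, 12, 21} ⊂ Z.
K = |A + A| / |A| = 20/6 = 10/3

Enumerate A + A = {a + b : a, b ∈ A}. With |A| = 6, there are |A|^2 = 36 ordered sum pairs; collecting distinct values, A + A = {-22, -19, -18, -16, -15, -14, -3, 0, 1, 4, 5, 10, 13, 14, 16, 20, 24, 29, 33, 42}, so |A + A| = 20. Thus K = 20/6 = 10/3. For comparison, the minimum possible |A + A| over all 6-element sets is 2·6 − 1 = 11 (so min K = 11/6), attained only by arithmetic progressions.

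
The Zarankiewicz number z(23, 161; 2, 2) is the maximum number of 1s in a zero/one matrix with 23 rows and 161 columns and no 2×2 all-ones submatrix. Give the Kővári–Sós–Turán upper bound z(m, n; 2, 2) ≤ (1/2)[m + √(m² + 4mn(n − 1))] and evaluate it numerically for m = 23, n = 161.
z(23, 161; 2, 2) ≤ (1/2)[23 + √(23² + 4·23·161·160)] = (1/2)[23 + √2370449] = 781.3131

Kővári–Sós–Turán: let r_1, ..., r_23 be the row sums and z = Σ r_i the total number of 1s. Each pair of columns can share at most one row with both entries 1 (else a 2×2 all-ones block appears), so Σ_i C(r_i, 2) ≤ C(161, 2) = 12880. By convexity Σ_i C(r_i, 2) ≥ 23·C(z/23, 2) = z(z − 23)/(2·23), giving z² − 23z − 23·161·160 ≤ 0 and hence z ≤ (1/2)[23 + √(529 + 4·592480)] = (1/2)[23 + √2370449] ≈ (1/2)(23 + 1539.6263) = 781.3131.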